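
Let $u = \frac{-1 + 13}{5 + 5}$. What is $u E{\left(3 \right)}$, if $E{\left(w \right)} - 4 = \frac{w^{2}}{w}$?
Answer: $\frac{42}{5} \approx 8.4$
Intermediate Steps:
$u = \frac{6}{5}$ ($u = \frac{12}{10} = 12 \cdot \frac{1}{10} = \frac{6}{5} \approx 1.2$)
$E{\left(w \right)} = 4 + w$ ($E{\left(w \right)} = 4 + \frac{w^{2}}{w} = 4 + w$)
$u E{\left(3 \right)} = \frac{6 \left(4 + 3\right)}{5} = \frac{6}{5} \cdot 7 = \frac{42}{5}$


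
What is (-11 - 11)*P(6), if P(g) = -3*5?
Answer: 330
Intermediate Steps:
P(g) = -15
(-11 - 11)*P(6) = (-11 - 11)*(-15) = -22*(-15) = 330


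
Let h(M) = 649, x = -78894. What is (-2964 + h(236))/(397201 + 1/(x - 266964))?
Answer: -800661270/137375143457 ≈ -0.0058283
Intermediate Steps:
(-2964 + h(236))/(397201 + 1/(x - 266964)) = (-2964 + 649)/(397201 + 1/(-78894 - 266964)) = -2315/(397201 + 1/(-345858)) = -2315/(397201 - 1/345858) = -2315/137375143457/345858 = -2315*345858/137375143457 = -800661270/137375143457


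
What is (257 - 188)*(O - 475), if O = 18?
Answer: -31533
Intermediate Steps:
(257 - 188)*(O - 475) = (257 - 188)*(18 - 475) = 69*(-457) = -31533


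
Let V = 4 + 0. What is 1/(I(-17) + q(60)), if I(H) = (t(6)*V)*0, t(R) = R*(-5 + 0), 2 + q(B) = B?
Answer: 1/58 ≈ 0.017241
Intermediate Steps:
q(B) = -2 + B
t(R) = -5*R (t(R) = R*(-5) = -5*R)
V = 4
I(H) = 0 (I(H) = (-5*6*4)*0 = -30*4*0 = -120*0 = 0)
1/(I(-17) + q(60)) = 1/(0 + (-2 + 60)) = 1/(0 + 58) = 1/58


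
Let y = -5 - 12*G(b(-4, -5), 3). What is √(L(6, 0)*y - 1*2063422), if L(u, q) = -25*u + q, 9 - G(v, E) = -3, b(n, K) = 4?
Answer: 4*I*√127567 ≈ 1428.7*I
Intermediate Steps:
G(v, E) = 12 (G(v, E) = 9 - 1*(-3) = 9 + 3 = 12)
L(u, q) = q - 25*u
y = -149 (y = -5 - 12*12 = -5 - 144 = -149)
√(L(6, 0)*y - 1*2063422) = √((0 - 25*6)*(-149) - 1*2063422) = √((0 - 150)*(-149) - 2063422) = √(-150*(-149) - 2063422) = √(22350 - 2063422) = √(-2041072) = 4*I*√127567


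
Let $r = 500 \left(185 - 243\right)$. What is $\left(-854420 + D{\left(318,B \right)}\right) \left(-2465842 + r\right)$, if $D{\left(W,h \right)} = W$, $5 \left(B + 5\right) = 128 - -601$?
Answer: $2130849541884$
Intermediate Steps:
$B = \frac{704}{5}$ ($B = -5 + \frac{128 - -601}{5} = -5 + \frac{128 + 601}{5} = -5 + \frac{1}{5} \cdot 729 = -5 + \frac{729}{5} = \frac{704}{5} \approx 140.8$)
$r = -29000$ ($r = 500 \left(-58\right) = -29000$)
$\left(-854420 + D{\left(318,B \right)}\right) \left(-2465842 + r\right) = \left(-854420 + 318\right) \left(-2465842 - 29000\right) = \left(-854102\right) \left(-2494842\right) = 2130849541884$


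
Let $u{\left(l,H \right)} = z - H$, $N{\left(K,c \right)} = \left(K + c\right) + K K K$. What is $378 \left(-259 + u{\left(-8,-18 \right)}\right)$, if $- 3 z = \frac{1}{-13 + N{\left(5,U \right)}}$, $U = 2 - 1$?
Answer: $- \frac{5374845}{59} \approx -91099.0$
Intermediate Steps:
$U = 1$
$N{\left(K,c \right)} = K + c + K^{3}$ ($N{\left(K,c \right)} = \left(K + c\right) + K^{2} K = \left(K + c\right) + K^{3} = K + c + K^{3}$)
$z = - \frac{1}{354}$ ($z = - \frac{1}{3 \left(-13 + \left(5 + 1 + 5^{3}\right)\right)} = - \frac{1}{3 \left(-13 + \left(5 + 1 + 125\right)\right)} = - \frac{1}{3 \left(-13 + 131\right)} = - \frac{1}{3 \cdot 118} = \left(- \frac{1}{3}\right) \frac{1}{118} = - \frac{1}{354} \approx -0.0028249$)
$u{\left(l,H \right)} = - \frac{1}{354} - H$
$378 \left(-259 + u{\left(-8,-18 \right)}\right) = 378 \left(-259 - - \frac{6371}{354}\right) = 378 \left(-259 + \left(- \frac{1}{354} + 18\right)\right) = 378 \left(-259 + \frac{6371}{354}\right) = 378 \left(- \frac{85315}{354}\right) = - \frac{5374845}{59}$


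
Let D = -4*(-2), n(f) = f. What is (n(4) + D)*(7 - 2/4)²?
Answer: 507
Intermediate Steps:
D = 8
(n(4) + D)*(7 - 2/4)² = (4 + 8)*(7 - 2/4)² = 12*(7 - 2*¼)² = 12*(7 - ½)² = 12*(13/2)² = 12*(169/4) = 507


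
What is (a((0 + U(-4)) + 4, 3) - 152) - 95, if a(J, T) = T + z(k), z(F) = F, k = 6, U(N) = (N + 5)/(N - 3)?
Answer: -238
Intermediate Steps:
U(N) = (5 + N)/(-3 + N)
a(J, T) = 6 + T (a(J, T) = T + 6 = 6 + T)
(a((0 + U(-4)) + 4, 3) - 152) - 95 = ((6 + 3) - 152) - 95 = (9 - 152) - 95 = -143 - 95 = -238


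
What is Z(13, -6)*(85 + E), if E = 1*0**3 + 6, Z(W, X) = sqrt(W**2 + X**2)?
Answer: 91*sqrt(205) ≈ 1302.9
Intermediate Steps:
E = 6 (E = 1*0 + 6 = 0 + 6 = 6)
Z(13, -6)*(85 + E) = sqrt(13**2 + (-6)**2)*(85 + 6) = sqrt(169 + 36)*91 = sqrt(205)*91 = 91*sqrt(205)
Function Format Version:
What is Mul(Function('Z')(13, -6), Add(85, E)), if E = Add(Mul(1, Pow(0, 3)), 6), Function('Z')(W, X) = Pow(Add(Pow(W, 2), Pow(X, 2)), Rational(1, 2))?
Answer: Mul(91, Pow(205, Rational(1, 2))) ≈ 1302.9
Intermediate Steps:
E = 6 (E = Add(Mul(1, 0), 6) = Add(0, 6) = 6)
Mul(Function('Z')(13, -6), Add(85, E)) = Mul(Pow(Add(Pow(13, 2), Pow(-6, 2)), Rational(1, 2)), Add(85, 6)) = Mul(Pow(Add(169, 36), Rational(1, 2)), 91) = Mul(Pow(205, Rational(1, 2)), 91) = Mul(91, Pow(205, Rational(1, 2)))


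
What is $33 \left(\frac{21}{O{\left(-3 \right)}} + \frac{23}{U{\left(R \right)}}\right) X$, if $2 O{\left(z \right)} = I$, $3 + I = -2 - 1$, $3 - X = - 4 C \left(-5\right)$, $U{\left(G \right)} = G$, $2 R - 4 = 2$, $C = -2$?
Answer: $946$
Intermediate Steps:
$R = 3$ ($R = 2 + \frac{1}{2} \cdot 2 = 2 + 1 = 3$)
$X = 43$ ($X = 3 - \left(-4\right) \left(-2\right) \left(-5\right) = 3 - 8 \left(-5\right) = 3 - -40 = 3 + 40 = 43$)
$I = -6$ ($I = -3 - 3 = -6$)
$O{\left(z \right)} = -3$ ($O{\left(z \right)} = \frac{1}{2} \left(-6\right) = -3$)
$33 \left(\frac{21}{O{\left(-3 \right)}} + \frac{23}{U{\left(R \right)}}\right) X = 33 \left(\frac{21}{-3} + \frac{23}{3}\right) 43 = 33 \left(21 \left(- \frac{1}{3}\right) + 23 \cdot \frac{1}{3}\right) 43 = 33 \left(-7 + \frac{23}{3}\right) 43 = 33 \cdot \frac{2}{3} \cdot 43 = 22 \cdot 43 = 946$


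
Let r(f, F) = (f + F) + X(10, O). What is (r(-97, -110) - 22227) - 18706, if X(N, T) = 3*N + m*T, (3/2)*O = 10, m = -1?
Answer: -123350/3 ≈ -41117.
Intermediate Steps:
O = 20/3 (O = (⅔)*10 = 20/3 ≈ 6.6667)
X(N, T) = -T + 3*N (X(N, T) = 3*N - T = -T + 3*N)
r(f, F) = 70/3 + F + f (r(f, F) = (f + F) + (-1*20/3 + 3*10) = (F + f) + (-20/3 + 30) = (F + f) + 70/3 = 70/3 + F + f)
(r(-97, -110) - 22227) - 18706 = ((70/3 - 110 - 97) - 22227) - 18706 = (-551/3 - 22227) - 18706 = -67232/3 - 18706 = -123350/3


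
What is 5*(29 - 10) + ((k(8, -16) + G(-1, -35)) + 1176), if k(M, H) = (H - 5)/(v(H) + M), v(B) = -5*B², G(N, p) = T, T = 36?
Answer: 554175/424 ≈ 1307.0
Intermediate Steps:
G(N, p) = 36
k(M, H) = (-5 + H)/(M - 5*H²) (k(M, H) = (H - 5)/(-5*H² + M) = (-5 + H)/(M - 5*H²))
5*(29 - 10) + ((k(8, -16) + G(-1, -35)) + 1176) = 5*(29 - 10) + (((5 - 1*(-16))/(-1*8 + 5*(-16)²) + 36) + 1176) = 5*19 + (((5 + 16)/(-8 + 5*256) + 36) + 1176) = 95 + ((21/(-8 + 1280) + 36) + 1176) = 95 + ((21/1272 + 36) + 1176) = 95 + (((1/1272)*21 + 36) + 1176) = 95 + ((7/424 + 36) + 1176) = 95 + (15271/424 + 1176) = 95 + 513895/424 = 554175/424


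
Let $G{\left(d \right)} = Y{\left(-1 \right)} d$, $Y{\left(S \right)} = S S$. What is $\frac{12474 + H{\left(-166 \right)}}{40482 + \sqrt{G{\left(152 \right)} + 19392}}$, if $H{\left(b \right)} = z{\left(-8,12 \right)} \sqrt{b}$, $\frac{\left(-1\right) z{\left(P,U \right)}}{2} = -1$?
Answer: $\frac{126243117}{409693195} - \frac{6237 \sqrt{4886}}{409693195} - \frac{2 i \sqrt{202769}}{409693195} + \frac{20241 i \sqrt{166}}{409693195} \approx 0.30708 + 0.00063434 i$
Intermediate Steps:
$z{\left(P,U \right)} = 2$ ($z{\left(P,U \right)} = \left(-2\right) \left(-1\right) = 2$)
$Y{\left(S \right)} = S^{2}$
$G{\left(d \right)} = d$ ($G{\left(d \right)} = \left(-1\right)^{2} d = 1 d = d$)
$H{\left(b \right)} = 2 \sqrt{b}$
$\frac{12474 + H{\left(-166 \right)}}{40482 + \sqrt{G{\left(152 \right)} + 19392}} = \frac{12474 + 2 \sqrt{-166}}{40482 + \sqrt{152 + 19392}} = \frac{12474 + 2 i \sqrt{166}}{40482 + \sqrt{19544}} = \frac{12474 + 2 i \sqrt{166}}{40482 + 2 \sqrt{4886}}$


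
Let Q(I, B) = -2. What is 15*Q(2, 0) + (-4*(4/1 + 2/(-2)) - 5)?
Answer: -47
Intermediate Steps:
15*Q(2, 0) + (-4*(4/1 + 2/(-2)) - 5) = 15*(-2) + (-4*(4/1 + 2/(-2)) - 5) = -30 + (-4*(4*1 + 2*(-1/2)) - 5) = -30 + (-4*(4 - 1) - 5) = -30 + (-4*3 - 5) = -30 + (-12 - 5) = -30 - 17 = -47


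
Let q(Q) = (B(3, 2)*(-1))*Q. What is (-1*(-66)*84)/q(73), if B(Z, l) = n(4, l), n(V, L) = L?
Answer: -2772/73 ≈ -37.973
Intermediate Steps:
B(Z, l) = l
q(Q) = -2*Q (q(Q) = (2*(-1))*Q = -2*Q)
(-1*(-66)*84)/q(73) = (-1*(-66)*84)/((-2*73)) = (66*84)/(-146) = 5544*(-1/146) = -2772/73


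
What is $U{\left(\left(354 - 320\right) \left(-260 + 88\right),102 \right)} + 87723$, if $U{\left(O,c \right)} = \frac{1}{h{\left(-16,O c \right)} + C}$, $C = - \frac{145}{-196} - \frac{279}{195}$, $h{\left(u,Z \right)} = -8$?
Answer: $\frac{9712940989}{110723} \approx 87723.0$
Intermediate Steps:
$C = - \frac{8803}{12740}$ ($C = \left(-145\right) \left(- \frac{1}{196}\right) - \frac{93}{65} = \frac{145}{196} - \frac{93}{65} = - \frac{8803}{12740} \approx -0.69097$)
$U{\left(O,c \right)} = - \frac{12740}{110723}$ ($U{\left(O,c \right)} = \frac{1}{-8 - \frac{8803}{12740}} = \frac{1}{- \frac{110723}{12740}} = - \frac{12740}{110723}$)
$U{\left(\left(354 - 320\right) \left(-260 + 88\right),102 \right)} + 87723 = - \frac{12740}{110723} + 87723 = \frac{9712940989}{110723}$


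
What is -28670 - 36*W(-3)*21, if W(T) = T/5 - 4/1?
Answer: -125962/5 ≈ -25192.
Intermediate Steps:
W(T) = -4 + T/5 (W(T) = T*(1/5) - 4*1 = T/5 - 4 = -4 + T/5)
-28670 - 36*W(-3)*21 = -28670 - 36*(-4 + (1/5)*(-3))*21 = -28670 - 36*(-4 - 3/5)*21 = -28670 - 36*(-23/5)*21 = -28670 - (-828)*21/5 = -28670 - 1*(-17388/5) = -28670 + 17388/5 = -125962/5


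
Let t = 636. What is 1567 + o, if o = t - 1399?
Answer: 804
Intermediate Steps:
o = -763 (o = 636 - 1399 = -763)
1567 + o = 1567 - 763 = 804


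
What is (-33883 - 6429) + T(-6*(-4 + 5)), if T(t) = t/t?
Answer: -40311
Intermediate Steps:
T(t) = 1
(-33883 - 6429) + T(-6*(-4 + 5)) = (-33883 - 6429) + 1 = -40312 + 1 = -40311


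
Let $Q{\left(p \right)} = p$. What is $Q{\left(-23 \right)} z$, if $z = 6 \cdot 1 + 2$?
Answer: $-184$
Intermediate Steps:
$z = 8$ ($z = 6 + 2 = 8$)
$Q{\left(-23 \right)} z = \left(-23\right) 8 = -184$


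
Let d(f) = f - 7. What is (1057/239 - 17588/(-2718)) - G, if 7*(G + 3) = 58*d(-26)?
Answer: 653257538/2273607 ≈ 287.32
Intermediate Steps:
d(f) = -7 + f
G = -1935/7 (G = -3 + (58*(-7 - 26))/7 = -3 + (58*(-33))/7 = -3 + (⅐)*(-1914) = -3 - 1914/7 = -1935/7 ≈ -276.43)
(1057/239 - 17588/(-2718)) - G = (1057/239 - 17588/(-2718)) - 1*(-1935/7) = (1057*(1/239) - 17588*(-1/2718)) + 1935/7 = (1057/239 + 8794/1359) + 1935/7 = 3538229/324801 + 1935/7 = 653257538/2273607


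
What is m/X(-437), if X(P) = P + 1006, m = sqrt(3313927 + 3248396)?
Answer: 1479*sqrt(3)/569 ≈ 4.5021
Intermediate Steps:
m = 1479*sqrt(3) (m = sqrt(6562323) = 1479*sqrt(3) ≈ 2561.7)
X(P) = 1006 + P
m/X(-437) = (1479*sqrt(3))/(1006 - 437) = (1479*sqrt(3))/569 = (1479*sqrt(3))*(1/569) = 1479*sqrt(3)/569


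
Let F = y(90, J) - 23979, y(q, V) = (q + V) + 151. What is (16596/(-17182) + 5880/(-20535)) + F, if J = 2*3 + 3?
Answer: -279093371225/11761079 ≈ -23730.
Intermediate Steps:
J = 9 (J = 6 + 3 = 9)
y(q, V) = 151 + V + q (y(q, V) = (V + q) + 151 = 151 + V + q)
F = -23729 (F = (151 + 9 + 90) - 23979 = 250 - 23979 = -23729)
(16596/(-17182) + 5880/(-20535)) + F = (16596/(-17182) + 5880/(-20535)) - 23729 = (16596*(-1/17182) + 5880*(-1/20535)) - 23729 = (-8298/8591 - 392/1369) - 23729 = -14727634/11761079 - 23729 = -279093371225/11761079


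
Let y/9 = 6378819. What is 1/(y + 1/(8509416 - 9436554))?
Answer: 927138/53226409410197 ≈ 1.7419e-8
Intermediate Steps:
y = 57409371 (y = 9*6378819 = 57409371)
1/(y + 1/(8509416 - 9436554)) = 1/(57409371 + 1/(8509416 - 9436554)) = 1/(57409371 + 1/(-927138)) = 1/(57409371 - 1/927138) = 1/(53226409410197/927138) = 927138/53226409410197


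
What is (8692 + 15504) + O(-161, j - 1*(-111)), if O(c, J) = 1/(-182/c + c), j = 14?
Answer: 88968669/3677 ≈ 24196.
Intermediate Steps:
O(c, J) = 1/(c - 182/c)
(8692 + 15504) + O(-161, j - 1*(-111)) = (8692 + 15504) - 161/(-182 + (-161)²) = 24196 - 161/(-182 + 25921) = 24196 - 161/25739 = 24196 - 161*1/25739 = 24196 - 23/3677 = 88968669/3677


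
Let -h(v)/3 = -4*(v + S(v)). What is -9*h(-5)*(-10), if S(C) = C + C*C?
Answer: 16200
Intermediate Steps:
S(C) = C + C**2
h(v) = 12*v + 12*v*(1 + v) (h(v) = -(-12)*(v + v*(1 + v)) = -3*(-4*v - 4*v*(1 + v)) = 12*v + 12*v*(1 + v))
-9*h(-5)*(-10) = -108*(-5)*(2 - 5)*(-10) = -108*(-5)*(-3)*(-10) = -9*180*(-10) = -1620*(-10) = 16200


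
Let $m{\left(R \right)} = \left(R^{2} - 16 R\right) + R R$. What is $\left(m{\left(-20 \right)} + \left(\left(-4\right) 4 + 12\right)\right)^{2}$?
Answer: $1245456$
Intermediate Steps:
$m{\left(R \right)} = - 16 R + 2 R^{2}$ ($m{\left(R \right)} = \left(R^{2} - 16 R\right) + R^{2} = - 16 R + 2 R^{2}$)
$\left(m{\left(-20 \right)} + \left(\left(-4\right) 4 + 12\right)\right)^{2} = \left(2 \left(-20\right) \left(-8 - 20\right) + \left(\left(-4\right) 4 + 12\right)\right)^{2} = \left(2 \left(-20\right) \left(-28\right) + \left(-16 + 12\right)\right)^{2} = \left(1120 - 4\right)^{2} = 1116^{2} = 1245456$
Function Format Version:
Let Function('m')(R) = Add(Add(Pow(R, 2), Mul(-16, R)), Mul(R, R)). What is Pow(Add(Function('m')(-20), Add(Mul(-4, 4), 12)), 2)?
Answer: 1245456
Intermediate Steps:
Function('m')(R) = Add(Mul(-16, R), Mul(2, Pow(R, 2))) (Function('m')(R) = Add(Add(Pow(R, 2), Mul(-16, R)), Pow(R, 2)) = Add(Mul(-16, R), Mul(2, Pow(R, 2))))
Pow(Add(Function('m')(-20), Add(Mul(-4, 4), 12)), 2) = Pow(Add(Mul(2, -20, Add(-8, -20)), Add(Mul(-4, 4), 12)), 2) = Pow(Add(Mul(2, -20, -28), Add(-16, 12)), 2) = Pow(Add(1120, -4), 2) = Pow(1116, 2) = 1245456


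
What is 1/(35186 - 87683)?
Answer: -1/52497 ≈ -1.9049e-5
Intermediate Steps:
1/(35186 - 87683) = 1/(-52497) = -1/52497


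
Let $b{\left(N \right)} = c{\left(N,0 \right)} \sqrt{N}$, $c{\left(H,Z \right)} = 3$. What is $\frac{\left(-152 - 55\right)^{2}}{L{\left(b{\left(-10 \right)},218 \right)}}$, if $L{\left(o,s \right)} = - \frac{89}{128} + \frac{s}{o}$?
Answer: $- \frac{21966111360}{389673053} + \frac{229566431232 i \sqrt{10}}{389673053} \approx -56.371 + 1863.0 i$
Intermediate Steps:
$b{\left(N \right)} = 3 \sqrt{N}$
$L{\left(o,s \right)} = - \frac{89}{128} + \frac{s}{o}$ ($L{\left(o,s \right)} = \left(-89\right) \frac{1}{128} + \frac{s}{o} = - \frac{89}{128} + \frac{s}{o}$)
$\frac{\left(-152 - 55\right)^{2}}{L{\left(b{\left(-10 \right)},218 \right)}} = \frac{\left(-152 - 55\right)^{2}}{- \frac{89}{128} + \frac{218}{3 \sqrt{-10}}} = \frac{\left(-207\right)^{2}}{- \frac{89}{128} + \frac{218}{3 i \sqrt{10}}} = \frac{42849}{- \frac{89}{128} + \frac{218}{3 i \sqrt{10}}} = \frac{42849}{- \frac{89}{128} + 218 \left(- \frac{i \sqrt{10}}{30}\right)} = \frac{42849}{- \frac{89}{128} - \frac{109 i \sqrt{10}}{15}}$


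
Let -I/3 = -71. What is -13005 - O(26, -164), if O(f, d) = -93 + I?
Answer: -13125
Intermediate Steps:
I = 213 (I = -3*(-71) = 213)
O(f, d) = 120 (O(f, d) = -93 + 213 = 120)
-13005 - O(26, -164) = -13005 - 1*120 = -13005 - 120 = -13125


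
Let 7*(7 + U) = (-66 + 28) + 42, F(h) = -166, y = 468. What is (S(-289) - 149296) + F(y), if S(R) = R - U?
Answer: -1048212/7 ≈ -1.4974e+5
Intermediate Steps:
U = -45/7 (U = -7 + ((-66 + 28) + 42)/7 = -7 + (-38 + 42)/7 = -7 + (1/7)*4 = -7 + 4/7 = -45/7 ≈ -6.4286)
S(R) = 45/7 + R (S(R) = R - 1*(-45/7) = R + 45/7 = 45/7 + R)
(S(-289) - 149296) + F(y) = ((45/7 - 289) - 149296) - 166 = (-1978/7 - 149296) - 166 = -1047050/7 - 166 = -1048212/7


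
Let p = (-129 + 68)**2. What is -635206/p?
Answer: -635206/3721 ≈ -170.71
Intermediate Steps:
p = 3721 (p = (-61)**2 = 3721)
-635206/p = -635206/3721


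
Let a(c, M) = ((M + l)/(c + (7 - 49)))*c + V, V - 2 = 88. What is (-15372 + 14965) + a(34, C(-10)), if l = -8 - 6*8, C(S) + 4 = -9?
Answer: -95/4 ≈ -23.750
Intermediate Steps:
C(S) = -13 (C(S) = -4 - 9 = -13)
V = 90 (V = 2 + 88 = 90)
l = -56 (l = -8 - 1*48 = -8 - 48 = -56)
a(c, M) = 90 + c*(-56 + M)/(-42 + c) (a(c, M) = ((M - 56)/(c + (7 - 49)))*c + 90 = ((-56 + M)/(c - 42))*c + 90 = ((-56 + M)/(-42 + c))*c + 90 = c*(-56 + M)/(-42 + c) + 90 = 90 + c*(-56 + M)/(-42 + c))
(-15372 + 14965) + a(34, C(-10)) = (-15372 + 14965) + (-3780 + 34*34 - 13*34)/(-42 + 34) = -407 + (-3780 + 1156 - 442)/(-8) = -407 - ⅛*(-3066) = -407 + 1533/4 = -95/4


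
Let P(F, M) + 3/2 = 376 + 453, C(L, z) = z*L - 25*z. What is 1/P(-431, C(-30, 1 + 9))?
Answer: 2/1655 ≈ 0.0012085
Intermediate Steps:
C(L, z) = -25*z + L*z (C(L, z) = L*z - 25*z = -25*z + L*z)
P(F, M) = 1655/2 (P(F, M) = -3/2 + (376 + 453) = -3/2 + 829 = 1655/2)
1/P(-431, C(-30, 1 + 9)) = 1/(1655/2) = 2/1655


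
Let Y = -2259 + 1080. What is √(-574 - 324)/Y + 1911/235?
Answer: 1911/235 - I*√898/1179 ≈ 8.1319 - 0.025417*I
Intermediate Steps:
Y = -1179
√(-574 - 324)/Y + 1911/235 = √(-574 - 324)/(-1179) + 1911/235 = √(-898)*(-1/1179) + 1911*(1/235) = (I*√898)*(-1/1179) + 1911/235 = -I*√898/1179 + 1911/235 = 1911/235 - I*√898/1179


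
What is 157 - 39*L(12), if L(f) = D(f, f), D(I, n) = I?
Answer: -311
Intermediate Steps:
L(f) = f
157 - 39*L(12) = 157 - 39*12 = 157 - 468 = -311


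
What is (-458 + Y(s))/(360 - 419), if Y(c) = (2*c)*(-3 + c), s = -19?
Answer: -378/59 ≈ -6.4068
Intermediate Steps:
Y(c) = 2*c*(-3 + c)
(-458 + Y(s))/(360 - 419) = (-458 + 2*(-19)*(-3 - 19))/(360 - 419) = (-458 + 2*(-19)*(-22))/(-59) = (-458 + 836)*(-1/59) = 378*(-1/59) = -378/59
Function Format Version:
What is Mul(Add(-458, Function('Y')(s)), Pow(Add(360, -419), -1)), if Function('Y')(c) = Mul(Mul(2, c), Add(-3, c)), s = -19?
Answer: Rational(-378, 59) ≈ -6.4068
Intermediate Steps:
Function('Y')(c) = Mul(2, c, Add(-3, c))
Mul(Add(-458, Function('Y')(s)), Pow(Add(360, -419), -1)) = Mul(Add(-458, Mul(2, -19, Add(-3, -19))), Pow(Add(360, -419), -1)) = Mul(Add(-458, Mul(2, -19, -22)), Pow(-59, -1)) = Mul(Add(-458, 836), Rational(-1, 59)) = Mul(378, Rational(-1, 59)) = Rational(-378, 59)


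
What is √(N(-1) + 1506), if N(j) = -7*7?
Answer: √1457 ≈ 38.171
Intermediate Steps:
N(j) = -49
√(N(-1) + 1506) = √(-49 + 1506) = √1457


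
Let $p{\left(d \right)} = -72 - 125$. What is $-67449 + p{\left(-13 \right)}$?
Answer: $-67646$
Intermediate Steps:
$p{\left(d \right)} = -197$
$-67449 + p{\left(-13 \right)} = -67449 - 197 = -67646$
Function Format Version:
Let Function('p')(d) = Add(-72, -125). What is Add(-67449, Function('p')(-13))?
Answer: -67646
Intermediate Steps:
Function('p')(d) = -197
Add(-67449, Function('p')(-13)) = Add(-67449, -197) = -67646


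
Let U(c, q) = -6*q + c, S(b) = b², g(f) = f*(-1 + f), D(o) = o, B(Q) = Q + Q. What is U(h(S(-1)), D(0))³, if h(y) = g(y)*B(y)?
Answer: 0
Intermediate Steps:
B(Q) = 2*Q
h(y) = 2*y²*(-1 + y) (h(y) = (y*(-1 + y))*(2*y) = 2*y²*(-1 + y))
U(c, q) = c - 6*q
U(h(S(-1)), D(0))³ = (2*((-1)²)²*(-1 + (-1)²) - 6*0)³ = (2*1²*(-1 + 1) + 0)³ = (2*1*0 + 0)³ = (0 + 0)³ = 0³ = 0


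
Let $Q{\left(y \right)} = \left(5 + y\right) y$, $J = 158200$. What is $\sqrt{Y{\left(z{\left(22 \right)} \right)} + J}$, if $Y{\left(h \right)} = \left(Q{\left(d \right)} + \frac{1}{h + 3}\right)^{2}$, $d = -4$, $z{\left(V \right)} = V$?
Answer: $\frac{\sqrt{98884801}}{25} \approx 397.76$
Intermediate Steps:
$Q{\left(y \right)} = y \left(5 + y\right)$
$Y{\left(h \right)} = \left(-4 + \frac{1}{3 + h}\right)^{2}$ ($Y{\left(h \right)} = \left(- 4 \left(5 - 4\right) + \frac{1}{h + 3}\right)^{2} = \left(\left(-4\right) 1 + \frac{1}{3 + h}\right)^{2} = \left(-4 + \frac{1}{3 + h}\right)^{2}$)
$\sqrt{Y{\left(z{\left(22 \right)} \right)} + J} = \sqrt{\frac{\left(11 + 4 \cdot 22\right)^{2}}{\left(3 + 22\right)^{2}} + 158200} = \sqrt{\frac{\left(11 + 88\right)^{2}}{625} + 158200} = \sqrt{\frac{99^{2}}{625} + 158200} = \sqrt{\frac{1}{625} \cdot 9801 + 158200} = \sqrt{\frac{9801}{625} + 158200} = \sqrt{\frac{98884801}{625}} = \frac{\sqrt{98884801}}{25}$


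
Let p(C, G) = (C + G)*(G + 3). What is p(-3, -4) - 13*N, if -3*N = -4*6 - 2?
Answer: -317/3 ≈ -105.67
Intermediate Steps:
N = 26/3 (N = -(-4*6 - 2)/3 = -(-24 - 2)/3 = -1/3*(-26) = 26/3 ≈ 8.6667)
p(C, G) = (3 + G)*(C + G) (p(C, G) = (C + G)*(3 + G) = (3 + G)*(C + G))
p(-3, -4) - 13*N = ((-4)**2 + 3*(-3) + 3*(-4) - 3*(-4)) - 13*26/3 = (16 - 9 - 12 + 12) - 338/3 = 7 - 338/3 = -317/3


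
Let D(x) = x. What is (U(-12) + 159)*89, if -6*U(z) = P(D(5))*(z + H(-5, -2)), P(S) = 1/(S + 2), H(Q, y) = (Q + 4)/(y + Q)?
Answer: 4167781/294 ≈ 14176.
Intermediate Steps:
H(Q, y) = (4 + Q)/(Q + y)
P(S) = 1/(2 + S)
U(z) = -1/294 - z/42 (U(z) = -(z + (4 - 5)/(-5 - 2))/(6*(2 + 5)) = -(z - 1/(-7))/(6*7) = -(z - 1/7*(-1))/42 = -(z + 1/7)/42 = -(1/7 + z)/42 = -(1/49 + z/7)/6 = -1/294 - z/42)
(U(-12) + 159)*89 = ((-1/294 - 1/42*(-12)) + 159)*89 = ((-1/294 + 2/7) + 159)*89 = (83/294 + 159)*89 = (46829/294)*89 = 4167781/294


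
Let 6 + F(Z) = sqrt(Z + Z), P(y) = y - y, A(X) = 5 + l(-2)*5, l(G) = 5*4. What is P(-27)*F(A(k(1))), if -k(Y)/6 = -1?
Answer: 0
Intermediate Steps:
l(G) = 20
k(Y) = 6 (k(Y) = -6*(-1) = 6)
A(X) = 105 (A(X) = 5 + 20*5 = 5 + 100 = 105)
P(y) = 0
F(Z) = -6 + sqrt(2)*sqrt(Z) (F(Z) = -6 + sqrt(Z + Z) = -6 + sqrt(2*Z) = -6 + sqrt(2)*sqrt(Z))
P(-27)*F(A(k(1))) = 0*(-6 + sqrt(2)*sqrt(105)) = 0*(-6 + sqrt(210)) = 0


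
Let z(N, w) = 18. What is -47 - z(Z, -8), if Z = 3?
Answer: -65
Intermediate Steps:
-47 - z(Z, -8) = -47 - 1*18 = -47 - 18 = -65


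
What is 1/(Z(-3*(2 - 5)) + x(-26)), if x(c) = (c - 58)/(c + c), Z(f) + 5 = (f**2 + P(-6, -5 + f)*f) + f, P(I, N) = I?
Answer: 13/424 ≈ 0.030660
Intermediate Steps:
Z(f) = -5 + f**2 - 5*f (Z(f) = -5 + ((f**2 - 6*f) + f) = -5 + (f**2 - 5*f) = -5 + f**2 - 5*f)
x(c) = (-58 + c)/(2*c) (x(c) = (-58 + c)/((2*c)) = (-58 + c)*(1/(2*c)) = (-58 + c)/(2*c))
1/(Z(-3*(2 - 5)) + x(-26)) = 1/((-5 + (-3*(2 - 5))**2 - (-15)*(2 - 5)) + (1/2)*(-58 - 26)/(-26)) = 1/((-5 + (-3*(-3))**2 - (-15)*(-3)) + (1/2)*(-1/26)*(-84)) = 1/((-5 + 9**2 - 5*9) + 21/13) = 1/((-5 + 81 - 45) + 21/13) = 1/(31 + 21/13) = 1/(424/13) = 13/424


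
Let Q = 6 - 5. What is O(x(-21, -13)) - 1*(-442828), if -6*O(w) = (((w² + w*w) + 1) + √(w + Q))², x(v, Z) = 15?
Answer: 2449943/6 ≈ 4.0832e+5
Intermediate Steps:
Q = 1
O(w) = -(1 + √(1 + w) + 2*w²)²/6 (O(w) = -(((w² + w*w) + 1) + √(w + 1))²/6 = -(((w² + w²) + 1) + √(1 + w))²/6 = -((2*w² + 1) + √(1 + w))²/6 = -((1 + 2*w²) + √(1 + w))²/6 = -(1 + √(1 + w) + 2*w²)²/6)
O(x(-21, -13)) - 1*(-442828) = -(1 + √(1 + 15) + 2*15²)²/6 - 1*(-442828) = -(1 + √16 + 2*225)²/6 + 442828 = -(1 + 4 + 450)²/6 + 442828 = -⅙*455² + 442828 = -⅙*207025 + 442828 = -207025/6 + 442828 = 2449943/6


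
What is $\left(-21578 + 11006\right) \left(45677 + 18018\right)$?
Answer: $-673383540$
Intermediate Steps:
$\left(-21578 + 11006\right) \left(45677 + 18018\right) = \left(-10572\right) 63695 = -673383540$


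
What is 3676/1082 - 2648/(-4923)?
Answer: 10481042/2663343 ≈ 3.9353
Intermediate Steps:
3676/1082 - 2648/(-4923) = 3676*(1/1082) - 2648*(-1/4923) = 1838/541 + 2648/4923 = 10481042/2663343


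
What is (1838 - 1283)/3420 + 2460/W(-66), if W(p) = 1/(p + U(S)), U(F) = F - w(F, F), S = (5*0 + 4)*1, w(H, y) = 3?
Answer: -36457163/228 ≈ -1.5990e+5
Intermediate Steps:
S = 4 (S = (0 + 4)*1 = 4*1 = 4)
U(F) = -3 + F (U(F) = F - 1*3 = F - 3 = -3 + F)
W(p) = 1/(1 + p) (W(p) = 1/(p + (-3 + 4)) = 1/(p + 1) = 1/(1 + p))
(1838 - 1283)/3420 + 2460/W(-66) = (1838 - 1283)/3420 + 2460/(1/(1 - 66)) = 555*(1/3420) + 2460/(1/(-65)) = 37/228 + 2460/(-1/65) = 37/228 + 2460*(-65) = 37/228 - 159900 = -36457163/228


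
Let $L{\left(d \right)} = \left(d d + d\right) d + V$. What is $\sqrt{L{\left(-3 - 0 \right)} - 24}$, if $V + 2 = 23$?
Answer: $i \sqrt{21} \approx 4.5826 i$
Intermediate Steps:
$V = 21$ ($V = -2 + 23 = 21$)
$L{\left(d \right)} = 21 + d \left(d + d^{2}\right)$ ($L{\left(d \right)} = \left(d d + d\right) d + 21 = \left(d^{2} + d\right) d + 21 = \left(d + d^{2}\right) d + 21 = d \left(d + d^{2}\right) + 21 = 21 + d \left(d + d^{2}\right)$)
$\sqrt{L{\left(-3 - 0 \right)} - 24} = \sqrt{\left(21 + \left(-3 - 0\right)^{2} + \left(-3 - 0\right)^{3}\right) - 24} = \sqrt{\left(21 + \left(-3 + 0\right)^{2} + \left(-3 + 0\right)^{3}\right) - 24} = \sqrt{\left(21 + \left(-3\right)^{2} + \left(-3\right)^{3}\right) - 24} = \sqrt{\left(21 + 9 - 27\right) - 24} = \sqrt{3 - 24} = \sqrt{-21} = i \sqrt{21}$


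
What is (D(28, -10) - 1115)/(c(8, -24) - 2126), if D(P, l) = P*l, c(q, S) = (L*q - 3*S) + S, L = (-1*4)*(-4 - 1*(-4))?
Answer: 1395/2078 ≈ 0.67132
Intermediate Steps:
L = 0 (L = -4*(-4 + 4) = -4*0 = 0)
c(q, S) = -2*S (c(q, S) = (0*q - 3*S) + S = (0 - 3*S) + S = -3*S + S = -2*S)
(D(28, -10) - 1115)/(c(8, -24) - 2126) = (28*(-10) - 1115)/(-2*(-24) - 2126) = (-280 - 1115)/(48 - 2126) = -1395/(-2078) = -1395*(-1/2078) = 1395/2078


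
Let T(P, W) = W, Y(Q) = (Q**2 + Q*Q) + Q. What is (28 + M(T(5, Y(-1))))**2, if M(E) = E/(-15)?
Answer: 175561/225 ≈ 780.27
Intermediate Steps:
Y(Q) = Q + 2*Q**2 (Y(Q) = (Q**2 + Q**2) + Q = 2*Q**2 + Q = Q + 2*Q**2)
M(E) = -E/15 (M(E) = E*(-1/15) = -E/15)
(28 + M(T(5, Y(-1))))**2 = (28 - (-1)*(1 + 2*(-1))/15)**2 = (28 - (-1)*(1 - 2)/15)**2 = (28 - (-1)*(-1)/15)**2 = (28 - 1/15*1)**2 = (28 - 1/15)**2 = (419/15)**2 = 175561/225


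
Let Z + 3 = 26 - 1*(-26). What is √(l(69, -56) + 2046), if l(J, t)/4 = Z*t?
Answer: I*√8930 ≈ 94.499*I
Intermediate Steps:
Z = 49 (Z = -3 + (26 - 1*(-26)) = -3 + (26 + 26) = -3 + 52 = 49)
l(J, t) = 196*t (l(J, t) = 4*(49*t) = 196*t)
√(l(69, -56) + 2046) = √(196*(-56) + 2046) = √(-10976 + 2046) = √(-8930) = I*√8930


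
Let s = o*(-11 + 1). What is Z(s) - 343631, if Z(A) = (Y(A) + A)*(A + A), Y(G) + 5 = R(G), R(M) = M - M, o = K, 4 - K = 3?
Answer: -343331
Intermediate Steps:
K = 1 (K = 4 - 1*3 = 4 - 3 = 1)
o = 1
s = -10 (s = 1*(-11 + 1) = 1*(-10) = -10)
R(M) = 0
Y(G) = -5 (Y(G) = -5 + 0 = -5)
Z(A) = 2*A*(-5 + A) (Z(A) = (-5 + A)*(A + A) = (-5 + A)*(2*A) = 2*A*(-5 + A))
Z(s) - 343631 = 2*(-10)*(-5 - 10) - 343631 = 2*(-10)*(-15) - 343631 = 300 - 343631 = -343331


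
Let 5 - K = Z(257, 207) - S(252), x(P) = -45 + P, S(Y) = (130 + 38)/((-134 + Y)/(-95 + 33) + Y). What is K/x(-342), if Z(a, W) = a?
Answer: 649516/1000137 ≈ 0.64943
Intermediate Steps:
S(Y) = 168/(67/31 + 61*Y/62) (S(Y) = 168/((-134 + Y)/(-62) + Y) = 168/((-134 + Y)*(-1/62) + Y) = 168/((67/31 - Y/62) + Y) = 168/(67/31 + 61*Y/62))
K = -1948548/7753 (K = 5 - (257 - 10416/(134 + 61*252)) = 5 - (257 - 10416/(134 + 15372)) = 5 - (257 - 10416/15506) = 5 - (257 - 1*5208/7753) = 5 - (257 - 5208/7753) = 5 - 1*1987313/7753 = 5 - 1987313/7753 = -1948548/7753 ≈ -251.33)
K/x(-342) = -1948548/(7753*(-45 - 342)) = -1948548/7753/(-387) = -1948548/7753*(-1/387) = 649516/1000137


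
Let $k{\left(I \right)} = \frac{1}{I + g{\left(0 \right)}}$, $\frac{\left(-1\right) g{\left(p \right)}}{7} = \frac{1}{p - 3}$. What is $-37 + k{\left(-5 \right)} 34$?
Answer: $- \frac{199}{4} \approx -49.75$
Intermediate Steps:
$g{\left(p \right)} = - \frac{7}{-3 + p}$ ($g{\left(p \right)} = - \frac{7}{p - 3} = - \frac{7}{-3 + p}$)
$k{\left(I \right)} = \frac{1}{\frac{7}{3} + I}$ ($k{\left(I \right)} = \frac{1}{I - \frac{7}{-3 + 0}} = \frac{1}{I - \frac{7}{-3}} = \frac{1}{I - - \frac{7}{3}} = \frac{1}{I + \frac{7}{3}} = \frac{1}{\frac{7}{3} + I}$)
$-37 + k{\left(-5 \right)} 34 = -37 + \frac{3}{7 + 3 \left(-5\right)} 34 = -37 + \frac{3}{7 - 15} \cdot 34 = -37 + \frac{3}{-8} \cdot 34 = -37 + 3 \left(- \frac{1}{8}\right) 34 = -37 - \frac{51}{4} = - \frac{199}{4}$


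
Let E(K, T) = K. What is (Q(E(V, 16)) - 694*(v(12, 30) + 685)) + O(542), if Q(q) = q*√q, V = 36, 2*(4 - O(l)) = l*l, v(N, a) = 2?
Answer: -623440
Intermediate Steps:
O(l) = 4 - l²/2 (O(l) = 4 - l*l/2 = 4 - l²/2)
Q(q) = q^(3/2)
(Q(E(V, 16)) - 694*(v(12, 30) + 685)) + O(542) = (36^(3/2) - 694*(2 + 685)) + (4 - ½*542²) = (216 - 694*687) + (4 - ½*293764) = (216 - 476778) + (4 - 146882) = -476562 - 146878 = -623440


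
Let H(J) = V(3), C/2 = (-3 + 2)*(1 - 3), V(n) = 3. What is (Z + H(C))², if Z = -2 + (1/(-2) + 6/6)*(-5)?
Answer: 9/4 ≈ 2.2500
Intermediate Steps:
C = 4 (C = 2*((-3 + 2)*(1 - 3)) = 2*(-1*(-2)) = 2*2 = 4)
H(J) = 3
Z = -9/2 (Z = -2 + (1*(-½) + 6*(⅙))*(-5) = -2 + (-½ + 1)*(-5) = -2 + (½)*(-5) = -2 - 5/2 = -9/2 ≈ -4.5000)
(Z + H(C))² = (-9/2 + 3)² = (-3/2)² = 9/4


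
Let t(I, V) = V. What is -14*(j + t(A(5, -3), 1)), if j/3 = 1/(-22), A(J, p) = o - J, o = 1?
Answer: -133/11 ≈ -12.091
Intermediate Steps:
A(J, p) = 1 - J
j = -3/22 (j = 3/(-22) = 3*(-1/22) = -3/22 ≈ -0.13636)
-14*(j + t(A(5, -3), 1)) = -14*(-3/22 + 1) = -14*19/22 = -133/11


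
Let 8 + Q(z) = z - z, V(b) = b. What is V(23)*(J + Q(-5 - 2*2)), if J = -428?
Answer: -10028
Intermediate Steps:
Q(z) = -8 (Q(z) = -8 + (z - z) = -8 + 0 = -8)
V(23)*(J + Q(-5 - 2*2)) = 23*(-428 - 8) = 23*(-436) = -10028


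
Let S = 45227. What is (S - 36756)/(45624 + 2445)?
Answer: 8471/48069 ≈ 0.17623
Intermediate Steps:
(S - 36756)/(45624 + 2445) = (45227 - 36756)/(45624 + 2445) = 8471/48069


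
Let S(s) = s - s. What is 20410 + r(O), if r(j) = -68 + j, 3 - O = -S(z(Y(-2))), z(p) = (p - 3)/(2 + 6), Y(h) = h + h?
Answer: 20345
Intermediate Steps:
Y(h) = 2*h
z(p) = -3/8 + p/8 (z(p) = (-3 + p)/8 = (-3 + p)*(⅛) = -3/8 + p/8)
S(s) = 0
O = 3 (O = 3 - (-1)*0 = 3 - 1*0 = 3 + 0 = 3)
20410 + r(O) = 20410 + (-68 + 3) = 20410 - 65 = 20345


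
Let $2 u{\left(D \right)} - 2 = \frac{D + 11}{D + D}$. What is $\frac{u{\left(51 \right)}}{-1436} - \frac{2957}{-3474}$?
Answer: $\frac{72109277}{84807288} \approx 0.85027$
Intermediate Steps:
$u{\left(D \right)} = 1 + \frac{11 + D}{4 D}$ ($u{\left(D \right)} = 1 + \frac{\left(D + 11\right) \frac{1}{D + D}}{2} = 1 + \frac{\left(11 + D\right) \frac{1}{2 D}}{2} = 1 + \frac{\frac{1}{2} \frac{1}{D} \left(11 + D\right)}{2} = 1 + \frac{11 + D}{4 D}$)
$\frac{u{\left(51 \right)}}{-1436} - \frac{2957}{-3474} = \frac{\frac{1}{4} \cdot \frac{1}{51} \left(11 + 5 \cdot 51\right)}{-1436} - \frac{2957}{-3474} = \frac{1}{4} \cdot \frac{1}{51} \left(11 + 255\right) \left(- \frac{1}{1436}\right) - - \frac{2957}{3474} = \frac{1}{4} \cdot \frac{1}{51} \cdot 266 \left(- \frac{1}{1436}\right) + \frac{2957}{3474} = \frac{133}{102} \left(- \frac{1}{1436}\right) + \frac{2957}{3474} = - \frac{133}{146472} + \frac{2957}{3474} = \frac{72109277}{84807288}$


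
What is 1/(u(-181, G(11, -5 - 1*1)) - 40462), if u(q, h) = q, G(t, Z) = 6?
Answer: -1/40643 ≈ -2.4604e-5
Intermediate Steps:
1/(u(-181, G(11, -5 - 1*1)) - 40462) = 1/(-181 - 40462) = 1/(-40643) = -1/40643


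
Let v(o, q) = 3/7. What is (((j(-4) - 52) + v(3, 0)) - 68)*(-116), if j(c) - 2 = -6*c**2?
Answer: 173420/7 ≈ 24774.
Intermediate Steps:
v(o, q) = 3/7 (v(o, q) = 3*(1/7) = 3/7)
j(c) = 2 - 6*c**2
(((j(-4) - 52) + v(3, 0)) - 68)*(-116) = ((((2 - 6*(-4)**2) - 52) + 3/7) - 68)*(-116) = ((((2 - 6*16) - 52) + 3/7) - 68)*(-116) = ((((2 - 96) - 52) + 3/7) - 68)*(-116) = (((-94 - 52) + 3/7) - 68)*(-116) = ((-146 + 3/7) - 68)*(-116) = (-1019/7 - 68)*(-116) = -1495/7*(-116) = 173420/7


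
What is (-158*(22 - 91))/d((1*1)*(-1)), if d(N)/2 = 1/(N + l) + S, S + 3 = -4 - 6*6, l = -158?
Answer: -866709/6838 ≈ -126.75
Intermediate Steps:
S = -43 (S = -3 + (-4 - 6*6) = -3 + (-4 - 36) = -3 - 40 = -43)
d(N) = -86 + 2/(-158 + N) (d(N) = 2*(1/(N - 158) - 43) = 2*(1/(-158 + N) - 43) = 2*(-43 + 1/(-158 + N)) = -86 + 2/(-158 + N))
(-158*(22 - 91))/d((1*1)*(-1)) = (-158*(22 - 91))/((2*(6795 - 43*1*1*(-1))/(-158 + (1*1)*(-1)))) = (-158*(-69))/((2*(6795 - 43*(-1))/(-158 + 1*(-1)))) = 10902/((2*(6795 - 43*(-1))/(-158 - 1))) = 10902/((2*(6795 + 43)/(-159))) = 10902/((2*(-1/159)*6838)) = 10902/(-13676/159) = 10902*(-159/13676) = -866709/6838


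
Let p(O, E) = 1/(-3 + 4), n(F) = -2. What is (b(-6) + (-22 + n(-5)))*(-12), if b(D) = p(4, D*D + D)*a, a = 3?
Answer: 252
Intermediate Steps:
p(O, E) = 1 (p(O, E) = 1/1 = 1)
b(D) = 3 (b(D) = 1*3 = 3)
(b(-6) + (-22 + n(-5)))*(-12) = (3 + (-22 - 2))*(-12) = (3 - 24)*(-12) = -21*(-12) = 252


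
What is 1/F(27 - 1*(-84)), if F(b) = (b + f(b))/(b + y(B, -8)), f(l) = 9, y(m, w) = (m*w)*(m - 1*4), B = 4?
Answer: 37/40 ≈ 0.92500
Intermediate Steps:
y(m, w) = m*w*(-4 + m) (y(m, w) = (m*w)*(m - 4) = (m*w)*(-4 + m) = m*w*(-4 + m))
F(b) = (9 + b)/b (F(b) = (b + 9)/(b + 4*(-8)*(-4 + 4)) = (9 + b)/(b + 4*(-8)*0) = (9 + b)/(b + 0) = (9 + b)/b)
1/F(27 - 1*(-84)) = 1/((9 + (27 - 1*(-84)))/(27 - 1*(-84))) = 1/((9 + (27 + 84))/(27 + 84)) = 1/((9 + 111)/111) = 1/((1/111)*120) = 1/(40/37) = 37/40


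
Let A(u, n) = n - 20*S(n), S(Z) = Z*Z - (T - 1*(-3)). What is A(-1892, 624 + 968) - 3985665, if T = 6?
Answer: -54673173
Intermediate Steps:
S(Z) = -9 + Z**2 (S(Z) = Z*Z - (6 - 1*(-3)) = Z**2 - (6 + 3) = Z**2 - 1*9 = Z**2 - 9 = -9 + Z**2)
A(u, n) = 180 + n - 20*n**2 (A(u, n) = n - 20*(-9 + n**2) = n + (180 - 20*n**2) = 180 + n - 20*n**2)
A(-1892, 624 + 968) - 3985665 = (180 + (624 + 968) - 20*(624 + 968)**2) - 3985665 = (180 + 1592 - 20*1592**2) - 3985665 = (180 + 1592 - 20*2534464) - 3985665 = (180 + 1592 - 50689280) - 3985665 = -50687508 - 3985665 = -54673173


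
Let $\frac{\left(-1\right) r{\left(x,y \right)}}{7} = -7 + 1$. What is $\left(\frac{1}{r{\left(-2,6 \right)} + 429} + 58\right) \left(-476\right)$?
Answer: $- \frac{13003844}{471} \approx -27609.0$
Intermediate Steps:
$r{\left(x,y \right)} = 42$ ($r{\left(x,y \right)} = - 7 \left(-7 + 1\right) = \left(-7\right) \left(-6\right) = 42$)
$\left(\frac{1}{r{\left(-2,6 \right)} + 429} + 58\right) \left(-476\right) = \left(\frac{1}{42 + 429} + 58\right) \left(-476\right) = \left(\frac{1}{471} + 58\right) \left(-476\right) = \frac{27319}{471} \left(-476\right) = - \frac{13003844}{471}$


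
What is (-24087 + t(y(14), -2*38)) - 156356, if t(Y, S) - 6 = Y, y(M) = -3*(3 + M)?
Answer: -180488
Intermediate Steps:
y(M) = -9 - 3*M
t(Y, S) = 6 + Y
(-24087 + t(y(14), -2*38)) - 156356 = (-24087 + (6 + (-9 - 3*14))) - 156356 = (-24087 + (6 + (-9 - 42))) - 156356 = (-24087 + (6 - 51)) - 156356 = (-24087 - 45) - 156356 = -24132 - 156356 = -180488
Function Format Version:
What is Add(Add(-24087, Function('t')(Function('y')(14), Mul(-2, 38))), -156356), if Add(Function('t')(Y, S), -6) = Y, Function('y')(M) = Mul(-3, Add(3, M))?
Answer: -180488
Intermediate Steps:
Function('y')(M) = Add(-9, Mul(-3, M))
Function('t')(Y, S) = Add(6, Y)
Add(Add(-24087, Function('t')(Function('y')(14), Mul(-2, 38))), -156356) = Add(Add(-24087, Add(6, Add(-9, Mul(-3, 14)))), -156356) = Add(Add(-24087, Add(6, Add(-9, -42))), -156356) = Add(Add(-24087, Add(6, -51)), -156356) = Add(Add(-24087, -45), -156356) = Add(-24132, -156356) = -180488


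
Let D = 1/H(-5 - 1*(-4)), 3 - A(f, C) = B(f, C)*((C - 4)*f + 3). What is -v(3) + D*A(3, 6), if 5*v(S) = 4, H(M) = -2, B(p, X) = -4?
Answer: -203/10 ≈ -20.300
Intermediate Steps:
v(S) = ⅘ (v(S) = (⅕)*4 = ⅘)
A(f, C) = 15 + 4*f*(-4 + C) (A(f, C) = 3 - (-4)*((C - 4)*f + 3) = 3 - (-4)*((-4 + C)*f + 3) = 3 - (-4)*(f*(-4 + C) + 3) = 3 - (-4)*(3 + f*(-4 + C)) = 3 - (-12 - 4*f*(-4 + C)) = 3 + (12 + 4*f*(-4 + C)) = 15 + 4*f*(-4 + C))
D = -½ (D = 1/(-2) = -½ ≈ -0.50000)
-v(3) + D*A(3, 6) = -1*⅘ - (15 - 16*3 + 4*6*3)/2 = -⅘ - (15 - 48 + 72)/2 = -⅘ - ½*39 = -⅘ - 39/2 = -203/10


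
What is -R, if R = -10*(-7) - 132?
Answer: 62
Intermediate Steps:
R = -62 (R = 70 - 132 = -62)
-R = -1*(-62) = 62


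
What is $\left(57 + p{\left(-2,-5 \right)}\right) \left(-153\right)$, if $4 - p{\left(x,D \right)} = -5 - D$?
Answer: $-9333$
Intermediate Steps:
$p{\left(x,D \right)} = 9 + D$ ($p{\left(x,D \right)} = 4 - \left(-5 - D\right) = 4 + \left(5 + D\right) = 9 + D$)
$\left(57 + p{\left(-2,-5 \right)}\right) \left(-153\right) = \left(57 + \left(9 - 5\right)\right) \left(-153\right) = \left(57 + 4\right) \left(-153\right) = 61 \left(-153\right) = -9333$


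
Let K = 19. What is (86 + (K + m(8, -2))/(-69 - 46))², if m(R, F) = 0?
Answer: 97436641/13225 ≈ 7367.6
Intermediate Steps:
(86 + (K + m(8, -2))/(-69 - 46))² = (86 + (19 + 0)/(-69 - 46))² = (86 + 19/(-115))² = (86 + 19*(-1/115))² = (86 - 19/115)² = (9871/115)² = 97436641/13225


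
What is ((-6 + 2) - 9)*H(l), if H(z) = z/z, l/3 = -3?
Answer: -13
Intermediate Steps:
l = -9 (l = 3*(-3) = -9)
H(z) = 1
((-6 + 2) - 9)*H(l) = ((-6 + 2) - 9)*1 = (-4 - 9)*1 = -13*1 = -13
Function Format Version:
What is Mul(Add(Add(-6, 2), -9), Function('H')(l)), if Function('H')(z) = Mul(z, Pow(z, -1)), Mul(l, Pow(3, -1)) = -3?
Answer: -13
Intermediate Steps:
l = -9 (l = Mul(3, -3) = -9)
Function('H')(z) = 1
Mul(Add(Add(-6, 2), -9), Function('H')(l)) = Mul(Add(Add(-6, 2), -9), 1) = Mul(Add(-4, -9), 1) = Mul(-13, 1) = -13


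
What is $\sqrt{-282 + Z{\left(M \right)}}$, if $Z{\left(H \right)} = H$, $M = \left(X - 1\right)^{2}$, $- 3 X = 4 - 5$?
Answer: $\frac{i \sqrt{2534}}{3} \approx 16.78 i$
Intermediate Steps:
$X = \frac{1}{3}$ ($X = - \frac{4 - 5}{3} = \left(- \frac{1}{3}\right) \left(-1\right) = \frac{1}{3} \approx 0.33333$)
$M = \frac{4}{9}$ ($M = \left(\frac{1}{3} - 1\right)^{2} = \left(- \frac{2}{3}\right)^{2} = \frac{4}{9} \approx 0.44444$)
$\sqrt{-282 + Z{\left(M \right)}} = \sqrt{-282 + \frac{4}{9}} = \sqrt{- \frac{2534}{9}} = \frac{i \sqrt{2534}}{3}$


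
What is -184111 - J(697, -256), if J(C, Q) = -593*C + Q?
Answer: 229466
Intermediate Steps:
J(C, Q) = Q - 593*C
-184111 - J(697, -256) = -184111 - (-256 - 593*697) = -184111 - (-256 - 413321) = -184111 - 1*(-413577) = -184111 + 413577 = 229466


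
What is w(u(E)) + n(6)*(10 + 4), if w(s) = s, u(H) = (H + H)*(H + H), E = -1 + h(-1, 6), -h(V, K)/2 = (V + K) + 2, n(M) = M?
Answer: 984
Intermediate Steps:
h(V, K) = -4 - 2*K - 2*V (h(V, K) = -2*((V + K) + 2) = -2*((K + V) + 2) = -2*(2 + K + V) = -4 - 2*K - 2*V)
E = -15 (E = -1 + (-4 - 2*6 - 2*(-1)) = -1 + (-4 - 12 + 2) = -1 - 14 = -15)
u(H) = 4*H² (u(H) = (2*H)*(2*H) = 4*H²)
w(u(E)) + n(6)*(10 + 4) = 4*(-15)² + 6*(10 + 4) = 4*225 + 6*14 = 900 + 84 = 984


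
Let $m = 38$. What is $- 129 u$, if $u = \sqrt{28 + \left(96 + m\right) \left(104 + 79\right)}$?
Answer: $- 645 \sqrt{982} \approx -20212.0$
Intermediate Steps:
$u = 5 \sqrt{982}$ ($u = \sqrt{28 + \left(96 + 38\right) \left(104 + 79\right)} = \sqrt{28 + 134 \cdot 183} = \sqrt{28 + 24522} = \sqrt{24550} = 5 \sqrt{982} \approx 156.68$)
$- 129 u = - 129 \cdot 5 \sqrt{982} = - 645 \sqrt{982}$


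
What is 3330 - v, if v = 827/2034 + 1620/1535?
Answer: 2078465635/624438 ≈ 3328.5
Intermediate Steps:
v = 912905/624438 (v = 827*(1/2034) + 1620*(1/1535) = 827/2034 + 324/307 = 912905/624438 ≈ 1.4620)
3330 - v = 3330 - 1*912905/624438 = 3330 - 912905/624438 = 2078465635/624438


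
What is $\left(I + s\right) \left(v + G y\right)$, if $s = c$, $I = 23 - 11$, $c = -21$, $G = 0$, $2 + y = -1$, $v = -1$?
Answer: $9$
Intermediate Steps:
$y = -3$ ($y = -2 - 1 = -3$)
$I = 12$
$s = -21$
$\left(I + s\right) \left(v + G y\right) = \left(12 - 21\right) \left(-1 + 0 \left(-3\right)\right) = - 9 \left(-1 + 0\right) = \left(-9\right) \left(-1\right) = 9$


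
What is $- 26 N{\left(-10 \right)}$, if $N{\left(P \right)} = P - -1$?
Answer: $234$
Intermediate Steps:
$N{\left(P \right)} = 1 + P$ ($N{\left(P \right)} = P + 1 = 1 + P$)
$- 26 N{\left(-10 \right)} = - 26 \left(1 - 10\right) = \left(-26\right) \left(-9\right) = 234$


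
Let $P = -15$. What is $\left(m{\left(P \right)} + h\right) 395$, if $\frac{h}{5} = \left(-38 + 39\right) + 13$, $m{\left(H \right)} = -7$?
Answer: $24885$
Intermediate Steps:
$h = 70$ ($h = 5 \left(\left(-38 + 39\right) + 13\right) = 5 \left(1 + 13\right) = 5 \cdot 14 = 70$)
$\left(m{\left(P \right)} + h\right) 395 = \left(-7 + 70\right) 395 = 63 \cdot 395 = 24885$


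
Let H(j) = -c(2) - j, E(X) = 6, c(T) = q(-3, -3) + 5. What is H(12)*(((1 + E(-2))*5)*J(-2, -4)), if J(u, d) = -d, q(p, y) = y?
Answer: -1960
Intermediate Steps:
c(T) = 2 (c(T) = -3 + 5 = 2)
H(j) = -2 - j (H(j) = -1*2 - j = -2 - j)
H(12)*(((1 + E(-2))*5)*J(-2, -4)) = (-2 - 1*12)*(((1 + 6)*5)*(-1*(-4))) = (-2 - 12)*((7*5)*4) = -490*4 = -14*140 = -1960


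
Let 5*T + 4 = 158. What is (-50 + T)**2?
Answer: 9216/25 ≈ 368.64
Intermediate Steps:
T = 154/5 (T = -4/5 + (1/5)*158 = -4/5 + 158/5 = 154/5 ≈ 30.800)
(-50 + T)**2 = (-50 + 154/5)**2 = (-96/5)**2 = 9216/25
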